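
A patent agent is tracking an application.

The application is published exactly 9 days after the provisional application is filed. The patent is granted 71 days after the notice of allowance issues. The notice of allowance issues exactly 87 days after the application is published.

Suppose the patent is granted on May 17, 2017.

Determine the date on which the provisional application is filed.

Dec 1, 2016

The patent is granted: May 17, 2017.
The notice of allowance issues: May 17, 2017 − 71 days = Mar 7, 2017.
The application is published: Mar 7, 2017 − 87 days = Dec 10, 2016.
The provisional application is filed: Dec 10, 2016 − 9 days = Dec 1, 2016.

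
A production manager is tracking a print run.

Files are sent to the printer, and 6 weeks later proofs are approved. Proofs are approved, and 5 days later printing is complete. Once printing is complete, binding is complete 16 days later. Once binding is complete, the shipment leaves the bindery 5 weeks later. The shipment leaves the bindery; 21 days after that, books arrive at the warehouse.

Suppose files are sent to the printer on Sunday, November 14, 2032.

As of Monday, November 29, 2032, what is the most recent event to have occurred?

Files are sent to the printer: Nov 14, 2032.
Proofs are approved: Nov 14, 2032 + 6 weeks = Dec 26, 2032.
Printing is complete: Dec 26, 2032 + 5 days = Dec 31, 2032.
Binding is complete: Dec 31, 2032 + 16 days = Jan 16, 2033.
The shipment leaves the bindery: Jan 16, 2033 + 5 weeks = Feb 20, 2033.
Books arrive at the warehouse: Feb 20, 2033 + 21 days = Mar 13, 2033.
Nov 29, 2032 falls between when files are sent to the printer (Nov 14, 2032) and when proofs are approved (Dec 26, 2032).

Files are sent to the printer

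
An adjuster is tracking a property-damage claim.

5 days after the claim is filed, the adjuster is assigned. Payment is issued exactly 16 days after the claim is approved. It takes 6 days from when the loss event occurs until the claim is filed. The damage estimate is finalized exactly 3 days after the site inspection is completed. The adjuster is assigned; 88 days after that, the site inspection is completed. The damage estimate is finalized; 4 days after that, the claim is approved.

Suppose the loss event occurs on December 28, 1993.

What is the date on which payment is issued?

April 29, 1994

The loss event occurs: Dec 28, 1993.
The claim is filed: Dec 28, 1993 + 6 days = Jan 3, 1994.
The adjuster is assigned: Jan 3, 1994 + 5 days = Jan 8, 1994.
The site inspection is completed: Jan 8, 1994 + 88 days = Apr 6, 1994.
The damage estimate is finalized: Apr 6, 1994 + 3 days = Apr 9, 1994.
The claim is approved: Apr 9, 1994 + 4 days = Apr 13, 1994.
Payment is issued: Apr 13, 1994 + 16 days = Apr 29, 1994.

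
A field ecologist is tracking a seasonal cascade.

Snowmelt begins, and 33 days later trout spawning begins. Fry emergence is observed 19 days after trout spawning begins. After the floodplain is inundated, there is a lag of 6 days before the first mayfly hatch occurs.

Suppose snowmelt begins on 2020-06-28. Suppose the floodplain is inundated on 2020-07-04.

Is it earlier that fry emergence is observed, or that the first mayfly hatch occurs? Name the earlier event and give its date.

Snowmelt begins: Jun 28, 2020.
Trout spawning begins: Jun 28, 2020 + 33 days = Jul 31, 2020.
Fry emergence is observed: Jul 31, 2020 + 19 days = Aug 19, 2020.
The floodplain is inundated: Jul 4, 2020.
The first mayfly hatch occurs: Jul 4, 2020 + 6 days = Jul 10, 2020.
Comparing: fry emergence is observed on Aug 19, 2020 vs the first mayfly hatch occurs on Jul 10, 2020. Earlier: the first mayfly hatch occurs.

The first mayfly hatch occurs — 2020-07-10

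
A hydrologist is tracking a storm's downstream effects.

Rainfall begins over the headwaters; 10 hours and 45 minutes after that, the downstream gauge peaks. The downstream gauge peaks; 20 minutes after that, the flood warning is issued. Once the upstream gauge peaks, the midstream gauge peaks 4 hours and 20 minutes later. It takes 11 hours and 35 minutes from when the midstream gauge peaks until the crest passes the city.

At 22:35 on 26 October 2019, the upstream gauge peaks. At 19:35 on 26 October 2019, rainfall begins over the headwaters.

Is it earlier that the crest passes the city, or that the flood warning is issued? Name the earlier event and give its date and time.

The flood warning is issued — 06:40 on 27 October 2019

The upstream gauge peaks: 22:35 Oct 26, 2019.
The midstream gauge peaks: 22:35 Oct 26, 2019 + 4h20m = 02:55 Oct 27, 2019.
The crest passes the city: 02:55 Oct 27, 2019 + 11h35m = 14:30 Oct 27, 2019.
Rainfall begins over the headwaters: 19:35 Oct 26, 2019.
The downstream gauge peaks: 19:35 Oct 26, 2019 + 10h45m = 06:20 Oct 27, 2019.
The flood warning is issued: 06:20 Oct 27, 2019 + 20m = 06:40 Oct 27, 2019.
Comparing: the crest passes the city at 14:30 Oct 27, 2019 vs the flood warning is issued at 06:40 Oct 27, 2019. Earlier: the flood warning is issued.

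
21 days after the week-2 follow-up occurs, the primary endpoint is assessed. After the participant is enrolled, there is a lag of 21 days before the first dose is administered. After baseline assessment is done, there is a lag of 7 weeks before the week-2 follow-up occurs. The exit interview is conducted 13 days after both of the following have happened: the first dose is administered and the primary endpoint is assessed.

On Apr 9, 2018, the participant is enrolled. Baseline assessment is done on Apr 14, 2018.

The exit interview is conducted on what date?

Jul 6, 2018

The participant is enrolled: Apr 9, 2018.
The first dose is administered: Apr 9, 2018 + 21 days = Apr 30, 2018.
Baseline assessment is done: Apr 14, 2018.
The week-2 follow-up occurs: Apr 14, 2018 + 7 weeks = Jun 2, 2018.
The primary endpoint is assessed: Jun 2, 2018 + 21 days = Jun 23, 2018.
Both prerequisites met — the first dose is administered (Apr 30, 2018), the primary endpoint is assessed (Jun 23, 2018); the later is Jun 23, 2018.
The exit interview is conducted: Jun 23, 2018 + 13 days = Jul 6, 2018.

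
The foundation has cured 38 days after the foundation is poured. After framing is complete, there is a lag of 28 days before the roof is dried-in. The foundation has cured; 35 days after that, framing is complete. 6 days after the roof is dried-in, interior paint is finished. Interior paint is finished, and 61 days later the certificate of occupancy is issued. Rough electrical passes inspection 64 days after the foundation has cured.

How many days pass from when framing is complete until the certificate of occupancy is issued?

Causal path: framing is complete → the roof is dried-in → interior paint is finished → the certificate of occupancy is issued.
Total delay along the path: 28 + 6 + 61 = 95 days.

95 days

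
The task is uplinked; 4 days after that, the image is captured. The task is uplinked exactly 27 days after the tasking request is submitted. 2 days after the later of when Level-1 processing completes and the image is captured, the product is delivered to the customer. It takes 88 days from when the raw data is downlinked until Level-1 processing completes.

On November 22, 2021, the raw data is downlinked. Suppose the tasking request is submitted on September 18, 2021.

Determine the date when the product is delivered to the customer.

February 20, 2022

The raw data is downlinked: Nov 22, 2021.
Level-1 processing completes: Nov 22, 2021 + 88 days = Feb 18, 2022.
The tasking request is submitted: Sep 18, 2021.
The task is uplinked: Sep 18, 2021 + 27 days = Oct 15, 2021.
The image is captured: Oct 15, 2021 + 4 days = Oct 19, 2021.
Both prerequisites met — Level-1 processing completes (Feb 18, 2022), the image is captured (Oct 19, 2021); the later is Feb 18, 2022.
The product is delivered to the customer: Feb 18, 2022 + 2 days = Feb 20, 2022.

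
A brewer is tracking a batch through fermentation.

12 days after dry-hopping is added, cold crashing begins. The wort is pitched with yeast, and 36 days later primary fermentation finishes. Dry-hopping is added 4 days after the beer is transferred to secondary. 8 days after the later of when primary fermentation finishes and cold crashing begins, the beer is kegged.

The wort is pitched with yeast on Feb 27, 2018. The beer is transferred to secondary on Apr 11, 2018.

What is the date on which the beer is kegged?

May 5, 2018

The wort is pitched with yeast: Feb 27, 2018.
Primary fermentation finishes: Feb 27, 2018 + 36 days = Apr 4, 2018.
The beer is transferred to secondary: Apr 11, 2018.
Dry-hopping is added: Apr 11, 2018 + 4 days = Apr 15, 2018.
Cold crashing begins: Apr 15, 2018 + 12 days = Apr 27, 2018.
Both prerequisites met — primary fermentation finishes (Apr 4, 2018), cold crashing begins (Apr 27, 2018); the later is Apr 27, 2018.
The beer is kegged: Apr 27, 2018 + 8 days = May 5, 2018.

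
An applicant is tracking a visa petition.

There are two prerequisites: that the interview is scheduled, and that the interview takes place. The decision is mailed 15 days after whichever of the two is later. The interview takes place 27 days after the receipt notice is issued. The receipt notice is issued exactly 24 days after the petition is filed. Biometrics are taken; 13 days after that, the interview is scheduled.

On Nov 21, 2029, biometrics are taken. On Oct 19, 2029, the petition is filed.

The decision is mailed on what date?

Biometrics are taken: Nov 21, 2029.
The interview is scheduled: Nov 21, 2029 + 13 days = Dec 4, 2029.
The petition is filed: Oct 19, 2029.
The receipt notice is issued: Oct 19, 2029 + 24 days = Nov 12, 2029.
The interview takes place: Nov 12, 2029 + 27 days = Dec 9, 2029.
Both prerequisites met — the interview is scheduled (Dec 4, 2029), the interview takes place (Dec 9, 2029); the later is Dec 9, 2029.
The decision is mailed: Dec 9, 2029 + 15 days = Dec 24, 2029.

Dec 24, 2029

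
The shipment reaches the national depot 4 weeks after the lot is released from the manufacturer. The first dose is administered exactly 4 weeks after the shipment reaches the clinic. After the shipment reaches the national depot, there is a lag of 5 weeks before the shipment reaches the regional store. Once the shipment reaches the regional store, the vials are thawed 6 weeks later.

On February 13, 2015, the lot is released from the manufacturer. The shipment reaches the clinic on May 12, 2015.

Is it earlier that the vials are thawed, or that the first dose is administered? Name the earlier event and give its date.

The lot is released from the manufacturer: Feb 13, 2015.
The shipment reaches the national depot: Feb 13, 2015 + 4 weeks = Mar 13, 2015.
The shipment reaches the regional store: Mar 13, 2015 + 5 weeks = Apr 17, 2015.
The vials are thawed: Apr 17, 2015 + 6 weeks = May 29, 2015.
The shipment reaches the clinic: May 12, 2015.
The first dose is administered: May 12, 2015 + 4 weeks = Jun 9, 2015.
Comparing: the vials are thawed on May 29, 2015 vs the first dose is administered on Jun 9, 2015. Earlier: the vials are thawed.

The vials are thawed — May 29, 2015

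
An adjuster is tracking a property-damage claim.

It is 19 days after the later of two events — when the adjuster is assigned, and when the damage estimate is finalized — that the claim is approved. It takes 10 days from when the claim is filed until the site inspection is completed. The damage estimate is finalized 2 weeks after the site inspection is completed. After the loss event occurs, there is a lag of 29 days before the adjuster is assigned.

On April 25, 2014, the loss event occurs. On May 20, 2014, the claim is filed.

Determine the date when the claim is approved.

The loss event occurs: Apr 25, 2014.
The adjuster is assigned: Apr 25, 2014 + 29 days = May 24, 2014.
The claim is filed: May 20, 2014.
The site inspection is completed: May 20, 2014 + 10 days = May 30, 2014.
The damage estimate is finalized: May 30, 2014 + 2 weeks = Jun 13, 2014.
Both prerequisites met — the adjuster is assigned (May 24, 2014), the damage estimate is finalized (Jun 13, 2014); the later is Jun 13, 2014.
The claim is approved: Jun 13, 2014 + 19 days = Jul 2, 2014.

July 2, 2014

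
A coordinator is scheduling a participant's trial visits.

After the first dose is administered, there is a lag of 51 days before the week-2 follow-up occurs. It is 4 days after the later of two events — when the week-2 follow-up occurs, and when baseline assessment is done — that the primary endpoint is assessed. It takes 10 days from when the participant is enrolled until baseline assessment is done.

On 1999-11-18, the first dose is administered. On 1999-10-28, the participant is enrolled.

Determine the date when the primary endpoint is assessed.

2000-01-12

The first dose is administered: Nov 18, 1999.
The week-2 follow-up occurs: Nov 18, 1999 + 51 days = Jan 8, 2000.
The participant is enrolled: Oct 28, 1999.
Baseline assessment is done: Oct 28, 1999 + 10 days = Nov 7, 1999.
Both prerequisites met — the week-2 follow-up occurs (Jan 8, 2000), baseline assessment is done (Nov 7, 1999); the later is Jan 8, 2000.
The primary endpoint is assessed: Jan 8, 2000 + 4 days = Jan 12, 2000.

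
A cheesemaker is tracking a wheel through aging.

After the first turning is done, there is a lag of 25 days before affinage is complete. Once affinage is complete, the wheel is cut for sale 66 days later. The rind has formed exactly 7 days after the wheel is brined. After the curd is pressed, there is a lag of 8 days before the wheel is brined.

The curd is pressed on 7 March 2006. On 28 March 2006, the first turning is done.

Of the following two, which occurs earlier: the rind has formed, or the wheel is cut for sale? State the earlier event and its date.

The rind has formed — 22 March 2006

The curd is pressed: Mar 7, 2006.
The wheel is brined: Mar 7, 2006 + 8 days = Mar 15, 2006.
The rind has formed: Mar 15, 2006 + 7 days = Mar 22, 2006.
The first turning is done: Mar 28, 2006.
Affinage is complete: Mar 28, 2006 + 25 days = Apr 22, 2006.
The wheel is cut for sale: Apr 22, 2006 + 66 days = Jun 27, 2006.
Comparing: the rind has formed on Mar 22, 2006 vs the wheel is cut for sale on Jun 27, 2006. Earlier: the rind has formed.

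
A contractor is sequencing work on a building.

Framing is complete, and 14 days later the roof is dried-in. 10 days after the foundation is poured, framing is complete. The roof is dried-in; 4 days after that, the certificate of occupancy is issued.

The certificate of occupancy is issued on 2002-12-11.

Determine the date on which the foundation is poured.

The certificate of occupancy is issued: Dec 11, 2002.
The roof is dried-in: Dec 11, 2002 − 4 days = Dec 7, 2002.
Framing is complete: Dec 7, 2002 − 14 days = Nov 23, 2002.
The foundation is poured: Nov 23, 2002 − 10 days = Nov 13, 2002.

2002-11-13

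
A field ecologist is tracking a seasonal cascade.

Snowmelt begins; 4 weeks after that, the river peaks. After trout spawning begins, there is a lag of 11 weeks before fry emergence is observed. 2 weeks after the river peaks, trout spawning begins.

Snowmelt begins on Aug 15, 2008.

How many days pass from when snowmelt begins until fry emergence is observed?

119 days

Causal path: snowmelt begins → the river peaks → trout spawning begins → fry emergence is observed.
Total delay along the path: 4 + 2 + 11 weeks = 17 weeks = 119 days.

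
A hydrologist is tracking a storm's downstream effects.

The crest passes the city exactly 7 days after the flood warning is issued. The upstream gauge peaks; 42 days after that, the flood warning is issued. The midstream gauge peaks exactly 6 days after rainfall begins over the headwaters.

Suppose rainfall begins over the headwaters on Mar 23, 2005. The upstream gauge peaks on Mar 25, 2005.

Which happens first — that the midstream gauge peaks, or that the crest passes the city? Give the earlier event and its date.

The midstream gauge peaks — Mar 29, 2005

Rainfall begins over the headwaters: Mar 23, 2005.
The midstream gauge peaks: Mar 23, 2005 + 6 days = Mar 29, 2005.
The upstream gauge peaks: Mar 25, 2005.
The flood warning is issued: Mar 25, 2005 + 42 days = May 6, 2005.
The crest passes the city: May 6, 2005 + 7 days = May 13, 2005.
Comparing: the midstream gauge peaks on Mar 29, 2005 vs the crest passes the city on May 13, 2005. Earlier: the midstream gauge peaks.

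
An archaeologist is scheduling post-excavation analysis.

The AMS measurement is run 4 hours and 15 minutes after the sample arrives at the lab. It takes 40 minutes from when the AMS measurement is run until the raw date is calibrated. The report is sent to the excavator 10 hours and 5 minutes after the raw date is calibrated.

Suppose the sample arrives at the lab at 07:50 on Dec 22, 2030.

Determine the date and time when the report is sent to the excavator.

22:50 on Dec 22, 2030

The sample arrives at the lab: 07:50 Dec 22, 2030.
The AMS measurement is run: 07:50 Dec 22, 2030 + 4h15m = 12:05 Dec 22, 2030.
The raw date is calibrated: 12:05 Dec 22, 2030 + 40m = 12:45 Dec 22, 2030.
The report is sent to the excavator: 12:45 Dec 22, 2030 + 10h05m = 22:50 Dec 22, 2030.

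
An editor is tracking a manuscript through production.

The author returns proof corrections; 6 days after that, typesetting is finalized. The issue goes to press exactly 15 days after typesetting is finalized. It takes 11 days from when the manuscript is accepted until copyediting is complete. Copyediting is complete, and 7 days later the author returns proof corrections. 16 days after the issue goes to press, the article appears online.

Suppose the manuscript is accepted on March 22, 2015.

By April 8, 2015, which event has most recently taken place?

Copyediting is complete

The manuscript is accepted: Mar 22, 2015.
Copyediting is complete: Mar 22, 2015 + 11 days = Apr 2, 2015.
The author returns proof corrections: Apr 2, 2015 + 7 days = Apr 9, 2015.
Typesetting is finalized: Apr 9, 2015 + 6 days = Apr 15, 2015.
The issue goes to press: Apr 15, 2015 + 15 days = Apr 30, 2015.
The article appears online: Apr 30, 2015 + 16 days = May 16, 2015.
Apr 8, 2015 falls between when copyediting is complete (Apr 2, 2015) and when the author returns proof corrections (Apr 9, 2015).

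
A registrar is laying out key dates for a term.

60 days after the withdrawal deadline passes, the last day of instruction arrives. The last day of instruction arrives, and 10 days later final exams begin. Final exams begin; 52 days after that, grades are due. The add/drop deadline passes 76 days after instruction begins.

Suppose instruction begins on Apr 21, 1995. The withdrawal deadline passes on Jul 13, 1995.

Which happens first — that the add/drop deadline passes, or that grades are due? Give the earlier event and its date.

Instruction begins: Apr 21, 1995.
The add/drop deadline passes: Apr 21, 1995 + 76 days = Jul 6, 1995.
The withdrawal deadline passes: Jul 13, 1995.
The last day of instruction arrives: Jul 13, 1995 + 60 days = Sep 11, 1995.
Final exams begin: Sep 11, 1995 + 10 days = Sep 21, 1995.
Grades are due: Sep 21, 1995 + 52 days = Nov 12, 1995.
Comparing: the add/drop deadline passes on Jul 6, 1995 vs grades are due on Nov 12, 1995. Earlier: the add/drop deadline passes.

The add/drop deadline passes — Jul 6, 1995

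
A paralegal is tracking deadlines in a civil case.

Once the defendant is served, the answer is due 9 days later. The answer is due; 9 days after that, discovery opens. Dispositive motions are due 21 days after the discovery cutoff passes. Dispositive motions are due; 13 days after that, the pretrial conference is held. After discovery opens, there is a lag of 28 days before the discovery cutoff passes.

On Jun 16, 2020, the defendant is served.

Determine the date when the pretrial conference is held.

The defendant is served: Jun 16, 2020.
The answer is due: Jun 16, 2020 + 9 days = Jun 25, 2020.
Discovery opens: Jun 25, 2020 + 9 days = Jul 4, 2020.
The discovery cutoff passes: Jul 4, 2020 + 28 days = Aug 1, 2020.
Dispositive motions are due: Aug 1, 2020 + 21 days = Aug 22, 2020.
The pretrial conference is held: Aug 22, 2020 + 13 days = Sep 4, 2020.

Sep 4, 2020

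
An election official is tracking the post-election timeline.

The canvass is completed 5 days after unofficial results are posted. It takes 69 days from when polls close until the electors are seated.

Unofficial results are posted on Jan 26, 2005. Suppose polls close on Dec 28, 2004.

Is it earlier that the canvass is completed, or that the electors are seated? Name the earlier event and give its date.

Unofficial results are posted: Jan 26, 2005.
The canvass is completed: Jan 26, 2005 + 5 days = Jan 31, 2005.
Polls close: Dec 28, 2004.
The electors are seated: Dec 28, 2004 + 69 days = Mar 7, 2005.
Comparing: the canvass is completed on Jan 31, 2005 vs the electors are seated on Mar 7, 2005. Earlier: the canvass is completed.

The canvass is completed — Jan 31, 2005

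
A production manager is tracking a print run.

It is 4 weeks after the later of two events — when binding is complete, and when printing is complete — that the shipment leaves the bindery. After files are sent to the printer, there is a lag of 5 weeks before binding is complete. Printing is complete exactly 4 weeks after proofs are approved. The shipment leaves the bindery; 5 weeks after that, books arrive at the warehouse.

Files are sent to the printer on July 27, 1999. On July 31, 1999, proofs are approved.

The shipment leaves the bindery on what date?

September 28, 1999

Files are sent to the printer: Jul 27, 1999.
Binding is complete: Jul 27, 1999 + 5 weeks = Aug 31, 1999.
Proofs are approved: Jul 31, 1999.
Printing is complete: Jul 31, 1999 + 4 weeks = Aug 28, 1999.
Both prerequisites met — binding is complete (Aug 31, 1999), printing is complete (Aug 28, 1999); the later is Aug 31, 1999.
The shipment leaves the bindery: Aug 31, 1999 + 4 weeks = Sep 28, 1999.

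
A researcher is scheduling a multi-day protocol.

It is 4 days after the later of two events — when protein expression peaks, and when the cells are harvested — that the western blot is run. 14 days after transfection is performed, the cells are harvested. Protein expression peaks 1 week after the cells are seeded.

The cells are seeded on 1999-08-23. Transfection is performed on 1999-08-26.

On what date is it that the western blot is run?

The cells are seeded: Aug 23, 1999.
Protein expression peaks: Aug 23, 1999 + 1 week = Aug 30, 1999.
Transfection is performed: Aug 26, 1999.
The cells are harvested: Aug 26, 1999 + 14 days = Sep 9, 1999.
Both prerequisites met — protein expression peaks (Aug 30, 1999), the cells are harvested (Sep 9, 1999); the later is Sep 9, 1999.
The western blot is run: Sep 9, 1999 + 4 days = Sep 13, 1999.

1999-09-13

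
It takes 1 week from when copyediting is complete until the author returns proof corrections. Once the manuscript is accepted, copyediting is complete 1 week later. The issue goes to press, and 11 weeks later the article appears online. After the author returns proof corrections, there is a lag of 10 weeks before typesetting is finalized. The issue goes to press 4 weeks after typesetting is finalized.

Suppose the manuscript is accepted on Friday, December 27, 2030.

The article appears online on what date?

The manuscript is accepted: Dec 27, 2030.
Copyediting is complete: Dec 27, 2030 + 1 week = Jan 3, 2031.
The author returns proof corrections: Jan 3, 2031 + 1 week = Jan 10, 2031.
Typesetting is finalized: Jan 10, 2031 + 10 weeks = Mar 21, 2031.
The issue goes to press: Mar 21, 2031 + 4 weeks = Apr 18, 2031.
The article appears online: Apr 18, 2031 + 11 weeks = Jul 4, 2031.

Friday, July 4, 2031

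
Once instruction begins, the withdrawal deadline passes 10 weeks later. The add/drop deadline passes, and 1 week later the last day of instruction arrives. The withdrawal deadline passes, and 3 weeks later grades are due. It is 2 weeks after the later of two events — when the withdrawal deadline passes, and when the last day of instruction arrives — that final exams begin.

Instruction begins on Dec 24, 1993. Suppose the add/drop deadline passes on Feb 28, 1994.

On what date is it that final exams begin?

Mar 21, 1994

Instruction begins: Dec 24, 1993.
The withdrawal deadline passes: Dec 24, 1993 + 10 weeks = Mar 4, 1994.
The add/drop deadline passes: Feb 28, 1994.
The last day of instruction arrives: Feb 28, 1994 + 1 week = Mar 7, 1994.
Both prerequisites met — the withdrawal deadline passes (Mar 4, 1994), the last day of instruction arrives (Mar 7, 1994); the later is Mar 7, 1994.
Final exams begin: Mar 7, 1994 + 2 weeks = Mar 21, 1994.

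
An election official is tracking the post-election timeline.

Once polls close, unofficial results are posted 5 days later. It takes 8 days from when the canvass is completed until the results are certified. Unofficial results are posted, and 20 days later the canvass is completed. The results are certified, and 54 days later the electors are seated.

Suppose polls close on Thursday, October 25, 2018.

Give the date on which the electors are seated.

Sunday, January 20, 2019

Polls close: Oct 25, 2018.
Unofficial results are posted: Oct 25, 2018 + 5 days = Oct 30, 2018.
The canvass is completed: Oct 30, 2018 + 20 days = Nov 19, 2018.
The results are certified: Nov 19, 2018 + 8 days = Nov 27, 2018.
The electors are seated: Nov 27, 2018 + 54 days = Jan 20, 2019.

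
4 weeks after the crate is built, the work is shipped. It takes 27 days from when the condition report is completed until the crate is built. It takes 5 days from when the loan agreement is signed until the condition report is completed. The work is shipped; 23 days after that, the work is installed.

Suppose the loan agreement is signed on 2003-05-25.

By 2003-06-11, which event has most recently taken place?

The loan agreement is signed: May 25, 2003.
The condition report is completed: May 25, 2003 + 5 days = May 30, 2003.
The crate is built: May 30, 2003 + 27 days = Jun 26, 2003.
The work is shipped: Jun 26, 2003 + 4 weeks = Jul 24, 2003.
The work is installed: Jul 24, 2003 + 23 days = Aug 16, 2003.
Jun 11, 2003 falls between when the condition report is completed (May 30, 2003) and when the crate is built (Jun 26, 2003).

The condition report is completed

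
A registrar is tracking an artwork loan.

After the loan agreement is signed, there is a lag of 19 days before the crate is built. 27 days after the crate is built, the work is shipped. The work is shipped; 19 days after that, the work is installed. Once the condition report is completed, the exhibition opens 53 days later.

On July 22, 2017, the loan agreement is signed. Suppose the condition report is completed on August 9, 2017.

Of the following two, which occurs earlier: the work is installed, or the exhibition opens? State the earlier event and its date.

The loan agreement is signed: Jul 22, 2017.
The crate is built: Jul 22, 2017 + 19 days = Aug 10, 2017.
The work is shipped: Aug 10, 2017 + 27 days = Sep 6, 2017.
The work is installed: Sep 6, 2017 + 19 days = Sep 25, 2017.
The condition report is completed: Aug 9, 2017.
The exhibition opens: Aug 9, 2017 + 53 days = Oct 1, 2017.
Comparing: the work is installed on Sep 25, 2017 vs the exhibition opens on Oct 1, 2017. Earlier: the work is installed.

The work is installed — September 25, 2017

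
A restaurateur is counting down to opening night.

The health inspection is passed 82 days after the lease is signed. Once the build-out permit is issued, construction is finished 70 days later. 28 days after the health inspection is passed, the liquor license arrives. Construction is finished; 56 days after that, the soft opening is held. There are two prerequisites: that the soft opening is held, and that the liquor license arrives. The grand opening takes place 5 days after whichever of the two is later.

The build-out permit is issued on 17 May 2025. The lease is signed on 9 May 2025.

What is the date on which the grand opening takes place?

The build-out permit is issued: May 17, 2025.
Construction is finished: May 17, 2025 + 70 days = Jul 26, 2025.
The soft opening is held: Jul 26, 2025 + 56 days = Sep 20, 2025.
The lease is signed: May 9, 2025.
The health inspection is passed: May 9, 2025 + 82 days = Jul 30, 2025.
The liquor license arrives: Jul 30, 2025 + 28 days = Aug 27, 2025.
Both prerequisites met — the soft opening is held (Sep 20, 2025), the liquor license arrives (Aug 27, 2025); the later is Sep 20, 2025.
The grand opening takes place: Sep 20, 2025 + 5 days = Sep 25, 2025.

25 September 2025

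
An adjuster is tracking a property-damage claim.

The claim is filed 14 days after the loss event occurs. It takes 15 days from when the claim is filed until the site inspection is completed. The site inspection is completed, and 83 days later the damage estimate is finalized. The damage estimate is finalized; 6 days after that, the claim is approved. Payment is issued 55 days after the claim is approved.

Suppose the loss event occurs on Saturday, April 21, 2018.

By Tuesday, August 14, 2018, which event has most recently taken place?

The damage estimate is finalized

The loss event occurs: Apr 21, 2018.
The claim is filed: Apr 21, 2018 + 14 days = May 5, 2018.
The site inspection is completed: May 5, 2018 + 15 days = May 20, 2018.
The damage estimate is finalized: May 20, 2018 + 83 days = Aug 11, 2018.
The claim is approved: Aug 11, 2018 + 6 days = Aug 17, 2018.
Payment is issued: Aug 17, 2018 + 55 days = Oct 11, 2018.
Aug 14, 2018 falls between when the damage estimate is finalized (Aug 11, 2018) and when the claim is approved (Aug 17, 2018).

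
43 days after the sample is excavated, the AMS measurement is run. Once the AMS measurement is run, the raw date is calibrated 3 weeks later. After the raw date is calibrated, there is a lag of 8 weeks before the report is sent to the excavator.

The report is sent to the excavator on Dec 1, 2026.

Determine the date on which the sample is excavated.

Aug 3, 2026

The report is sent to the excavator: Dec 1, 2026.
The raw date is calibrated: Dec 1, 2026 − 8 weeks = Oct 6, 2026.
The AMS measurement is run: Oct 6, 2026 − 3 weeks = Sep 15, 2026.
The sample is excavated: Sep 15, 2026 − 43 days = Aug 3, 2026.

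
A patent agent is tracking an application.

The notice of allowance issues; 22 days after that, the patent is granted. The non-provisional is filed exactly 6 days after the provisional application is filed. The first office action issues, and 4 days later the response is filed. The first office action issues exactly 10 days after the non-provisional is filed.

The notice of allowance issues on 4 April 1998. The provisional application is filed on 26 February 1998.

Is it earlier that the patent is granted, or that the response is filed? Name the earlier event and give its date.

The response is filed — 18 March 1998

The notice of allowance issues: Apr 4, 1998.
The patent is granted: Apr 4, 1998 + 22 days = Apr 26, 1998.
The provisional application is filed: Feb 26, 1998.
The non-provisional is filed: Feb 26, 1998 + 6 days = Mar 4, 1998.
The first office action issues: Mar 4, 1998 + 10 days = Mar 14, 1998.
The response is filed: Mar 14, 1998 + 4 days = Mar 18, 1998.
Comparing: the patent is granted on Apr 26, 1998 vs the response is filed on Mar 18, 1998. Earlier: the response is filed.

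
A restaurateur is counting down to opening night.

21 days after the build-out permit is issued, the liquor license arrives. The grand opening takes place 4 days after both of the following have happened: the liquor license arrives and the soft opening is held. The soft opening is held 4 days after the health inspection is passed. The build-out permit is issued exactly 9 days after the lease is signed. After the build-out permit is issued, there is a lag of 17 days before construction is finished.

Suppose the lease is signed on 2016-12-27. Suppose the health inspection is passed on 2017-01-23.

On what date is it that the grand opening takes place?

2017-01-31

The lease is signed: Dec 27, 2016.
The build-out permit is issued: Dec 27, 2016 + 9 days = Jan 5, 2017.
The liquor license arrives: Jan 5, 2017 + 21 days = Jan 26, 2017.
The health inspection is passed: Jan 23, 2017.
The soft opening is held: Jan 23, 2017 + 4 days = Jan 27, 2017.
Both prerequisites met — the liquor license arrives (Jan 26, 2017), the soft opening is held (Jan 27, 2017); the later is Jan 27, 2017.
The grand opening takes place: Jan 27, 2017 + 4 days = Jan 31, 2017.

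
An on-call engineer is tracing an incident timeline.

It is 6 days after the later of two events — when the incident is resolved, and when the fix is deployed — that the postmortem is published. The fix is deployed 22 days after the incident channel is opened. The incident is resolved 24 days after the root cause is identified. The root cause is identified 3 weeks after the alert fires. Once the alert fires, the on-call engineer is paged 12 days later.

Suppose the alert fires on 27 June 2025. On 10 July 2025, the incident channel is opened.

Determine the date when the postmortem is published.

17 August 2025

The alert fires: Jun 27, 2025.
The root cause is identified: Jun 27, 2025 + 3 weeks = Jul 18, 2025.
The incident is resolved: Jul 18, 2025 + 24 days = Aug 11, 2025.
The incident channel is opened: Jul 10, 2025.
The fix is deployed: Jul 10, 2025 + 22 days = Aug 1, 2025.
Both prerequisites met — the incident is resolved (Aug 11, 2025), the fix is deployed (Aug 1, 2025); the later is Aug 11, 2025.
The postmortem is published: Aug 11, 2025 + 6 days = Aug 17, 2025.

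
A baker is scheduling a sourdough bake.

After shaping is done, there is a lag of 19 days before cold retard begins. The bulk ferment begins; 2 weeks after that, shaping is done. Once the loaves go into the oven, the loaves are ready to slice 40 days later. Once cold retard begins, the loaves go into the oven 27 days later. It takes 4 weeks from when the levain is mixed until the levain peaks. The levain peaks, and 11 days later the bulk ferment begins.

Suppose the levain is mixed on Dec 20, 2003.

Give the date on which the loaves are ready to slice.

The levain is mixed: Dec 20, 2003.
The levain peaks: Dec 20, 2003 + 4 weeks = Jan 17, 2004.
The bulk ferment begins: Jan 17, 2004 + 11 days = Jan 28, 2004.
Shaping is done: Jan 28, 2004 + 2 weeks = Feb 11, 2004.
Cold retard begins: Feb 11, 2004 + 19 days = Mar 1, 2004.
The loaves go into the oven: Mar 1, 2004 + 27 days = Mar 28, 2004.
The loaves are ready to slice: Mar 28, 2004 + 40 days = May 7, 2004.

May 7, 2004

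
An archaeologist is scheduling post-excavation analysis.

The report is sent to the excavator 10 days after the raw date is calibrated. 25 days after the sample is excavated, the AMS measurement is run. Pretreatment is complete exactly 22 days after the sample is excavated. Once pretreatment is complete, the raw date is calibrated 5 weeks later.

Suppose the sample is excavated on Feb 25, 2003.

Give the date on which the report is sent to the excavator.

The sample is excavated: Feb 25, 2003.
Pretreatment is complete: Feb 25, 2003 + 22 days = Mar 19, 2003.
The raw date is calibrated: Mar 19, 2003 + 5 weeks = Apr 23, 2003.
The report is sent to the excavator: Apr 23, 2003 + 10 days = May 3, 2003.

May 3, 2003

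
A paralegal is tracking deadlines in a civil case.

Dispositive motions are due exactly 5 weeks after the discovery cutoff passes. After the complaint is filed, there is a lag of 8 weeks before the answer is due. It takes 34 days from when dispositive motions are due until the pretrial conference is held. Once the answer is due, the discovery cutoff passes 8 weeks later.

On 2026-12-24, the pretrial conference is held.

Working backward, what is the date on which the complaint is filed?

The pretrial conference is held: Dec 24, 2026.
Dispositive motions are due: Dec 24, 2026 − 34 days = Nov 20, 2026.
The discovery cutoff passes: Nov 20, 2026 − 5 weeks = Oct 16, 2026.
The answer is due: Oct 16, 2026 − 8 weeks = Aug 21, 2026.
The complaint is filed: Aug 21, 2026 − 8 weeks = Jun 26, 2026.

2026-06-26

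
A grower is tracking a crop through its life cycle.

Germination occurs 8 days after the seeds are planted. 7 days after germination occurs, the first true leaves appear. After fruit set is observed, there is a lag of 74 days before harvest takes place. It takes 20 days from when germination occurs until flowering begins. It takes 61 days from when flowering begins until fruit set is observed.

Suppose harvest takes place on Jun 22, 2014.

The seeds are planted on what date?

Jan 10, 2014

Harvest takes place: Jun 22, 2014.
Fruit set is observed: Jun 22, 2014 − 74 days = Apr 9, 2014.
Flowering begins: Apr 9, 2014 − 61 days = Feb 7, 2014.
Germination occurs: Feb 7, 2014 − 20 days = Jan 18, 2014.
The seeds are planted: Jan 18, 2014 − 8 days = Jan 10, 2014.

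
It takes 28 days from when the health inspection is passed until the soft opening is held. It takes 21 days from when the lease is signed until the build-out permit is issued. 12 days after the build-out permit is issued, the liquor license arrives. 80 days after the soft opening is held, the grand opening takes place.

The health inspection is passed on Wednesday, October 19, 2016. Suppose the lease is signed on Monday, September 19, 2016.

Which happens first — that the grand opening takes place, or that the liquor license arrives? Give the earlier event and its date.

The liquor license arrives — Saturday, October 22, 2016

The health inspection is passed: Oct 19, 2016.
The soft opening is held: Oct 19, 2016 + 28 days = Nov 16, 2016.
The grand opening takes place: Nov 16, 2016 + 80 days = Feb 4, 2017.
The lease is signed: Sep 19, 2016.
The build-out permit is issued: Sep 19, 2016 + 21 days = Oct 10, 2016.
The liquor license arrives: Oct 10, 2016 + 12 days = Oct 22, 2016.
Comparing: the grand opening takes place on Feb 4, 2017 vs the liquor license arrives on Oct 22, 2016. Earlier: the liquor license arrives.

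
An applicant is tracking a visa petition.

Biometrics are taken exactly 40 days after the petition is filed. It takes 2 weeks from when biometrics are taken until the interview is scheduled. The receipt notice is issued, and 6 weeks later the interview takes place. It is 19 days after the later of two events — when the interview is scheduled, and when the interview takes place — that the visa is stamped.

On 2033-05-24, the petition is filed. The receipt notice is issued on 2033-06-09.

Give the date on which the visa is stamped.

2033-08-09

The petition is filed: May 24, 2033.
Biometrics are taken: May 24, 2033 + 40 days = Jul 3, 2033.
The interview is scheduled: Jul 3, 2033 + 2 weeks = Jul 17, 2033.
The receipt notice is issued: Jun 9, 2033.
The interview takes place: Jun 9, 2033 + 6 weeks = Jul 21, 2033.
Both prerequisites met — the interview is scheduled (Jul 17, 2033), the interview takes place (Jul 21, 2033); the later is Jul 21, 2033.
The visa is stamped: Jul 21, 2033 + 19 days = Aug 9, 2033.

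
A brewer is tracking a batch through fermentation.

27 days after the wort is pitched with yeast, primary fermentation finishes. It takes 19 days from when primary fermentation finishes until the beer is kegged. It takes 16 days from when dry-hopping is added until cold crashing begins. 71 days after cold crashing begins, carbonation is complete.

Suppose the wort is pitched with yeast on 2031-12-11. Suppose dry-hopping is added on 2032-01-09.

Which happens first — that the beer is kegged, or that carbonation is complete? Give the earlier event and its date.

The beer is kegged — 2032-01-26

The wort is pitched with yeast: Dec 11, 2031.
Primary fermentation finishes: Dec 11, 2031 + 27 days = Jan 7, 2032.
The beer is kegged: Jan 7, 2032 + 19 days = Jan 26, 2032.
Dry-hopping is added: Jan 9, 2032.
Cold crashing begins: Jan 9, 2032 + 16 days = Jan 25, 2032.
Carbonation is complete: Jan 25, 2032 + 71 days = Apr 5, 2032.
Comparing: the beer is kegged on Jan 26, 2032 vs carbonation is complete on Apr 5, 2032. Earlier: the beer is kegged.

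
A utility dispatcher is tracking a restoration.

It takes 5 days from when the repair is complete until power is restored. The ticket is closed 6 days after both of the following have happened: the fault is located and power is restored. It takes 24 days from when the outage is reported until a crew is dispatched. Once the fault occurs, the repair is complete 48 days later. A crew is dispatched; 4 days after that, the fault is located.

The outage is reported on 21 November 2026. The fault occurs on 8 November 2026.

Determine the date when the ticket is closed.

The outage is reported: Nov 21, 2026.
A crew is dispatched: Nov 21, 2026 + 24 days = Dec 15, 2026.
The fault is located: Dec 15, 2026 + 4 days = Dec 19, 2026.
The fault occurs: Nov 8, 2026.
The repair is complete: Nov 8, 2026 + 48 days = Dec 26, 2026.
Power is restored: Dec 26, 2026 + 5 days = Dec 31, 2026.
Both prerequisites met — the fault is located (Dec 19, 2026), power is restored (Dec 31, 2026); the later is Dec 31, 2026.
The ticket is closed: Dec 31, 2026 + 6 days = Jan 6, 2027.

6 January 2027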